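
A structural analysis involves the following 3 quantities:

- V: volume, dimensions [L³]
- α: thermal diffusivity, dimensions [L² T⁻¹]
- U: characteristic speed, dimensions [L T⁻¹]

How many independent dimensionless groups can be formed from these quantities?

There are 3 variables and 2 base dimensions (L, T).
The dimension matrix has rank 2.
Independent dimensionless groups: 3 − 2 = 1.

1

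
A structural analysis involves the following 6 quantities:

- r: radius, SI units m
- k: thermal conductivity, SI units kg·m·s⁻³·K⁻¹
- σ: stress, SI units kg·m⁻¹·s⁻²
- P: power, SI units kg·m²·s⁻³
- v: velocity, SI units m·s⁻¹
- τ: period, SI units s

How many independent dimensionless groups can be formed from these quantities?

There are 6 variables and 4 base dimensions (M, L, T, Θ).
The dimension matrix has rank 4.
Independent dimensionless groups: 6 − 4 = 2.

2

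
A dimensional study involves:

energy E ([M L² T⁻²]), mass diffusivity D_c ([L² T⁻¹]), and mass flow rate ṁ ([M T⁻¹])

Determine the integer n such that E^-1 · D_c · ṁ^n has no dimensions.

1

Balance the M exponent: (1)·n from ṁ, plus −(1) + (0) = -1 from the rest, must sum to zero.
n − 1 = 0, so n = 1.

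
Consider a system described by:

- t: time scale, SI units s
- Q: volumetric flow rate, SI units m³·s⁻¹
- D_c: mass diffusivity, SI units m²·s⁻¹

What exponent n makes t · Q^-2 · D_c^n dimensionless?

Balance the L exponent: (2)·n from D_c, plus (0) − 2·(3) = -6 from the rest, must sum to zero.
2n − 6 = 0, so n = 3.

3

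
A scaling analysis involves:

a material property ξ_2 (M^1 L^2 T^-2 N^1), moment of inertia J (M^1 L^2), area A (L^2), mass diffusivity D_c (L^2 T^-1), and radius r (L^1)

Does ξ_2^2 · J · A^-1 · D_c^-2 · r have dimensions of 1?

no

Sum the exponent of each base dimension across the product:
  M: 2·[ξ_2]_M + [J]_M − [A]_M − 2·[D_c]_M + [r]_M = 2·(1) + (1) − (0) − 2·(0) + (0) = 3
  L: 2·[ξ_2]_L + [J]_L − [A]_L − 2·[D_c]_L + [r]_L = 2·(2) + (2) − (2) − 2·(2) + (1) = 1
  T: 2·[ξ_2]_T + [J]_T − [A]_T − 2·[D_c]_T + [r]_T = 2·(-2) + (0) − (0) − 2·(-1) + (0) = -2
  N: 2·[ξ_2]_N + [J]_N − [A]_N − 2·[D_c]_N + [r]_N = 2·(1) + (0) − (0) − 2·(0) + (0) = 2
Net dimensions [M³ L T⁻² N²] ≠ [1] — not dimensionless.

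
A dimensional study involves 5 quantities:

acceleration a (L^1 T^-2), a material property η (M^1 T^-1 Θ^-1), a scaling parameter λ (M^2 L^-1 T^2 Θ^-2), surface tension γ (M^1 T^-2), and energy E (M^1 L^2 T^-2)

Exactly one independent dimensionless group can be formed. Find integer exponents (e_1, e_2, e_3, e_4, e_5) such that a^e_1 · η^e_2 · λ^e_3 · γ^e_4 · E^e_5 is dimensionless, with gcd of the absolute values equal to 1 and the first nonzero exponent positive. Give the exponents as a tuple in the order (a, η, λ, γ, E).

M: e_1·(0) + e_2·(1) + e_3·(2) + e_4·(1) + e_5·(1) = 0
L: e_1·(1) + e_2·(0) + e_3·(-1) + e_4·(0) + e_5·(2) = 0
T: e_1·(-2) + e_2·(-1) + e_3·(2) + e_4·(-2) + e_5·(-2) = 0
Θ: e_1·(0) + e_2·(-1) + e_3·(-2) + e_4·(0) + e_5·(0) = 0
Solving this homogeneous linear system for the smallest-integer solution (first nonzero entry positive) gives (4, -4, 2, 1, -1).

(4, -4, 2, 1, -1)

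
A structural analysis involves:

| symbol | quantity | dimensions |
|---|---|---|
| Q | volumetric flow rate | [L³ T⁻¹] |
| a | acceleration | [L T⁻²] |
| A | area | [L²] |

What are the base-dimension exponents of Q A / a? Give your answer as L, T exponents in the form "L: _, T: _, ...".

L: 4, T: 1

Collect each base-dimension exponent across the product:
  L: (3) − (1) + (2) = 4
  T: (-1) − (-2) + (0) = 1
So the dimensions are [L⁴ T].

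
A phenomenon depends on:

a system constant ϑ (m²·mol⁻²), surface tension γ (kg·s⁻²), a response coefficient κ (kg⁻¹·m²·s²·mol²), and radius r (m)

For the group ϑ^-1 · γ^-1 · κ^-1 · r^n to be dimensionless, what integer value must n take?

Balance the L exponent: (1)·n from r, plus −(2) − (0) − (2) = -4 from the rest, must sum to zero.
n − 4 = 0, so n = 4.

4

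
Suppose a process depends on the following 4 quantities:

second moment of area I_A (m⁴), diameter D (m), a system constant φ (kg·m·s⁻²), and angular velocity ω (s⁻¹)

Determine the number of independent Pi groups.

1

There are 4 variables and 3 base dimensions (M, L, T).
The dimension matrix has rank 3.
Independent dimensionless groups: 4 − 3 = 1.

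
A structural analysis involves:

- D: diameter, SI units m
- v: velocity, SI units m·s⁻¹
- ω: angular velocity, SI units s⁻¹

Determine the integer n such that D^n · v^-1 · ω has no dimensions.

1

Balance the L exponent: (1)·n from D, plus −(1) + (0) = -1 from the rest, must sum to zero.
n − 1 = 0, so n = 1.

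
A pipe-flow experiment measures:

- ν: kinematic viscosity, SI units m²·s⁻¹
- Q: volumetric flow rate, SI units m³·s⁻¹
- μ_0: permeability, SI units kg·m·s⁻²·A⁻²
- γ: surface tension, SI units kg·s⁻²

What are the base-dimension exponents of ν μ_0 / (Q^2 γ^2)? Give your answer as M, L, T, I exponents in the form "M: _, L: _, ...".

Collect each base-dimension exponent across the product:
  M: (0) − 2·(0) + (1) − 2·(1) = -1
  L: (2) − 2·(3) + (1) − 2·(0) = -3
  T: (-1) − 2·(-1) + (-2) − 2·(-2) = 3
  I: (0) − 2·(0) + (-2) − 2·(0) = -2
So the dimensions are [M⁻¹ L⁻³ T³ I⁻²].

M: -1, L: -3, T: 3, I: -2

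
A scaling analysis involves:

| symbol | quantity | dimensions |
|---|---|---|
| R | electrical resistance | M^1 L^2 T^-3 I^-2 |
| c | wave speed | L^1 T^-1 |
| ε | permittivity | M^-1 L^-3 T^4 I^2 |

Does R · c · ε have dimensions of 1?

yes

Sum the exponent of each base dimension across the product:
  M: [R]_M + [c]_M + [ε]_M = (1) + (0) + (-1) = 0
  L: [R]_L + [c]_L + [ε]_L = (2) + (1) + (-3) = 0
  T: [R]_T + [c]_T + [ε]_T = (-3) + (-1) + (4) = 0
  I: [R]_I + [c]_I + [ε]_I = (-2) + (0) + (2) = 0
All base exponents vanish — dimensionless.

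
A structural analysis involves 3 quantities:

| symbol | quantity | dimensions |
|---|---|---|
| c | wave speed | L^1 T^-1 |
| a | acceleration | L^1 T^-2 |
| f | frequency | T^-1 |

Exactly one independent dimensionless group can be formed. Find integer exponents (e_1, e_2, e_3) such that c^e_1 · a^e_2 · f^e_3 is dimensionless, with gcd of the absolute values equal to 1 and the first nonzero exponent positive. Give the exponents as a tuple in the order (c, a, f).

L: e_1·(1) + e_2·(1) + e_3·(0) = 0
T: e_1·(-1) + e_2·(-2) + e_3·(-1) = 0
Solving this homogeneous linear system for the smallest-integer solution (first nonzero entry positive) gives (1, -1, 1).

(1, -1, 1)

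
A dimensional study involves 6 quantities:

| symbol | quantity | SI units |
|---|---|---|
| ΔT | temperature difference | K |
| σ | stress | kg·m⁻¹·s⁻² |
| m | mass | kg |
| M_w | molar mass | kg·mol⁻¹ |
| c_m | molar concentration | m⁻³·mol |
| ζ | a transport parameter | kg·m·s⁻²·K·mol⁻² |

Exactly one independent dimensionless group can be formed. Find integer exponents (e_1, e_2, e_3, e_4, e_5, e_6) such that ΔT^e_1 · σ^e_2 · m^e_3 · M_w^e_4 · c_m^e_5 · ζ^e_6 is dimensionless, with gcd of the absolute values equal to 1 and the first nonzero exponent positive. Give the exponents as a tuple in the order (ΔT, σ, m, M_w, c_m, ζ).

(3, 3, -4, 4, -2, -3)

M: e_1·(0) + e_2·(1) + e_3·(1) + e_4·(1) + e_5·(0) + e_6·(1) = 0
L: e_1·(0) + e_2·(-1) + e_3·(0) + e_4·(0) + e_5·(-3) + e_6·(1) = 0
T: e_1·(0) + e_2·(-2) + e_3·(0) + e_4·(0) + e_5·(0) + e_6·(-2) = 0
Θ: e_1·(1) + e_2·(0) + e_3·(0) + e_4·(0) + e_5·(0) + e_6·(1) = 0
N: e_1·(0) + e_2·(0) + e_3·(0) + e_4·(-1) + e_5·(1) + e_6·(-2) = 0
Solving this homogeneous linear system for the smallest-integer solution (first nonzero entry positive) gives (3, 3, -4, 4, -2, -3).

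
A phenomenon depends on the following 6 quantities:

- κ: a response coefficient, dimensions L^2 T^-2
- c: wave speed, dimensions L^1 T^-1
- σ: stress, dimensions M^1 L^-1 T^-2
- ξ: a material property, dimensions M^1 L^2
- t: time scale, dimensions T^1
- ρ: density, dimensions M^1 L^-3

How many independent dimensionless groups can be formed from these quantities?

There are 6 variables and 3 base dimensions (M, L, T).
The dimension matrix has rank 3.
Independent dimensionless groups: 6 − 3 = 3.

3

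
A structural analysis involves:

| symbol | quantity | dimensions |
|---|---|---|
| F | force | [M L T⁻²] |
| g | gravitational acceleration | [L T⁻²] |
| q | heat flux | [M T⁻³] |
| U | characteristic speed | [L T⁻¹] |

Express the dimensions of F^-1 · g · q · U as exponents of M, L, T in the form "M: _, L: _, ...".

M: 0, L: 1, T: -4

Collect each base-dimension exponent across the product:
  M: −(1) + (0) + (1) + (0) = 0
  L: −(1) + (1) + (0) + (1) = 1
  T: −(-2) + (-2) + (-3) + (-1) = -4
So the dimensions are [L T⁻⁴].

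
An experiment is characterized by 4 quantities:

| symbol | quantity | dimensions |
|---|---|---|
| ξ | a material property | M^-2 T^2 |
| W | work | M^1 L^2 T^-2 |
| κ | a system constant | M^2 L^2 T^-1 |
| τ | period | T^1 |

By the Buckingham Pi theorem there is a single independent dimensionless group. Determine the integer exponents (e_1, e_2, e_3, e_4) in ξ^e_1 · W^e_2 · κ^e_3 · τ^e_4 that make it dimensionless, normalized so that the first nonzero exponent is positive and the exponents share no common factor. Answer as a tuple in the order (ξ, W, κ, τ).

(1, -2, 2, -4)

M: e_1·(-2) + e_2·(1) + e_3·(2) + e_4·(0) = 0
L: e_1·(0) + e_2·(2) + e_3·(2) + e_4·(0) = 0
T: e_1·(2) + e_2·(-2) + e_3·(-1) + e_4·(1) = 0
Solving this homogeneous linear system for the smallest-integer solution (first nonzero entry positive) gives (1, -2, 2, -4).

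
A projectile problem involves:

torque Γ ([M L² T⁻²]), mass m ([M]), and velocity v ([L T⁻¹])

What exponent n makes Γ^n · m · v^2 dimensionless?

-1

Balance the M exponent: (1)·n from Γ, plus (1) + 2·(0) = 1 from the rest, must sum to zero.
n + 1 = 0, so n = -1.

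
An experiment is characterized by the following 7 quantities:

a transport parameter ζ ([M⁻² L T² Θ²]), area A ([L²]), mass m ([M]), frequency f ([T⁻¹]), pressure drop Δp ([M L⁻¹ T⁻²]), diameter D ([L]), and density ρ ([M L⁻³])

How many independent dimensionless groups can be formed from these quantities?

There are 7 variables and 4 base dimensions (M, L, T, Θ).
The dimension matrix has rank 4.
Independent dimensionless groups: 7 − 4 = 3.

3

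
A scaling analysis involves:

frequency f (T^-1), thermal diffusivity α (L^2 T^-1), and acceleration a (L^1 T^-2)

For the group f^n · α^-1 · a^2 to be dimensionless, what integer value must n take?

Balance the T exponent: (-1)·n from f, plus −(-1) + 2·(-2) = -3 from the rest, must sum to zero.
−n − 3 = 0, so n = -3.

-3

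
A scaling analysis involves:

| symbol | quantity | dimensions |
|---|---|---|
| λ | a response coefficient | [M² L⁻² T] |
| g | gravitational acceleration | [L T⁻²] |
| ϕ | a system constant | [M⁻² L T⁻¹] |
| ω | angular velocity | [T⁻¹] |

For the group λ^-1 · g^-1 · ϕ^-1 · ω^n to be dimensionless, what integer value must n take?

2

Balance the T exponent: (-1)·n from ω, plus −(1) − (-2) − (-1) = 2 from the rest, must sum to zero.
−n + 2 = 0, so n = 2.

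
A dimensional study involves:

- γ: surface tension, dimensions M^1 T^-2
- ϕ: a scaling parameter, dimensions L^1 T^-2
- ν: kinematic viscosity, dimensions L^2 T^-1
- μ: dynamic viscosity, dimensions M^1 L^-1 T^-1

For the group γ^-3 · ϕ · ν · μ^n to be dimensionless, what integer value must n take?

3

Balance the M exponent: (1)·n from μ, plus −3·(1) + (0) + (0) = -3 from the rest, must sum to zero.
n − 3 = 0, so n = 3.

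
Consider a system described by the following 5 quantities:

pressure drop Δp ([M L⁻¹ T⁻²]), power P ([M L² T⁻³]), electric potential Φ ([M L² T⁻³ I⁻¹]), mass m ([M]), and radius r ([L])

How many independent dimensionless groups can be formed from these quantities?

1

There are 5 variables and 4 base dimensions (M, L, T, I).
The dimension matrix has rank 4.
Independent dimensionless groups: 5 − 4 = 1.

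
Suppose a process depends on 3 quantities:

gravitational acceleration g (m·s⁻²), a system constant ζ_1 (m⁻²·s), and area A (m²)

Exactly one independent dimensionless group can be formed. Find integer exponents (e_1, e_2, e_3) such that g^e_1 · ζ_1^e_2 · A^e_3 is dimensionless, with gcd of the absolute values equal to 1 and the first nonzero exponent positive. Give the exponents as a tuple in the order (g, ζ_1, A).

(2, 4, 3)

L: e_1·(1) + e_2·(-2) + e_3·(2) = 0
T: e_1·(-2) + e_2·(1) + e_3·(0) = 0
Solving this homogeneous linear system for the smallest-integer solution (first nonzero entry positive) gives (2, 4, 3).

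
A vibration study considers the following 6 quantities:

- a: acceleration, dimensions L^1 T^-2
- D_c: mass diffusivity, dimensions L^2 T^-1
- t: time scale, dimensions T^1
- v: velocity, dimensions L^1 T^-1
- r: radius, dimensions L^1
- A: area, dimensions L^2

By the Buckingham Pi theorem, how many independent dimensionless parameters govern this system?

There are 6 variables and 2 base dimensions (L, T).
The dimension matrix has rank 2.
Independent dimensionless groups: 6 − 2 = 4.

4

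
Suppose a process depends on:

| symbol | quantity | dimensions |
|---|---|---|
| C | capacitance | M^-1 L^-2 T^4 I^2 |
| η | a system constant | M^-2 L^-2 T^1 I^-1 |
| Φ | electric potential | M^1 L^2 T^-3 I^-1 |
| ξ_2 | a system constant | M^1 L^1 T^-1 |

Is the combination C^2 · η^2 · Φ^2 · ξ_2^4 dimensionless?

Sum the exponent of each base dimension across the product:
  M: 2·[C]_M + 2·[η]_M + 2·[Φ]_M + 4·[ξ_2]_M = 2·(-1) + 2·(-2) + 2·(1) + 4·(1) = 0
  L: 2·[C]_L + 2·[η]_L + 2·[Φ]_L + 4·[ξ_2]_L = 2·(-2) + 2·(-2) + 2·(2) + 4·(1) = 0
  T: 2·[C]_T + 2·[η]_T + 2·[Φ]_T + 4·[ξ_2]_T = 2·(4) + 2·(1) + 2·(-3) + 4·(-1) = 0
  I: 2·[C]_I + 2·[η]_I + 2·[Φ]_I + 4·[ξ_2]_I = 2·(2) + 2·(-1) + 2·(-1) + 4·(0) = 0
All base exponents vanish — dimensionless.

yes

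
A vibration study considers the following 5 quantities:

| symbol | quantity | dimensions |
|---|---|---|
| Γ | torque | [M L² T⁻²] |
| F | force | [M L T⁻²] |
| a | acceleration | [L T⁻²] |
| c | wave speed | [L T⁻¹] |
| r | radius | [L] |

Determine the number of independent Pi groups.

There are 5 variables and 3 base dimensions (M, L, T).
The dimension matrix has rank 3.
Independent dimensionless groups: 5 − 3 = 2.

2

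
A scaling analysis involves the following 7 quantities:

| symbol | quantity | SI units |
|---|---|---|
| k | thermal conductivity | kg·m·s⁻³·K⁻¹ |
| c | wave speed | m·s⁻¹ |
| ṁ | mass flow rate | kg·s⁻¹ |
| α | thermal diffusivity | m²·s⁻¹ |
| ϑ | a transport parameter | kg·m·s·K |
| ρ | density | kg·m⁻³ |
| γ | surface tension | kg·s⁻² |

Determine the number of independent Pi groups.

3

There are 7 variables and 4 base dimensions (M, L, T, Θ).
The dimension matrix has rank 4.
Independent dimensionless groups: 7 − 4 = 3.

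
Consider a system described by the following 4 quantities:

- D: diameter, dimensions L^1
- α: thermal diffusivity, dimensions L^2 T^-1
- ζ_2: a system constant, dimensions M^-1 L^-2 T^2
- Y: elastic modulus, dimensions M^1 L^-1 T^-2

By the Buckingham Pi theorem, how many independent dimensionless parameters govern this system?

1

There are 4 variables and 3 base dimensions (M, L, T).
The dimension matrix has rank 3.
Independent dimensionless groups: 4 − 3 = 1.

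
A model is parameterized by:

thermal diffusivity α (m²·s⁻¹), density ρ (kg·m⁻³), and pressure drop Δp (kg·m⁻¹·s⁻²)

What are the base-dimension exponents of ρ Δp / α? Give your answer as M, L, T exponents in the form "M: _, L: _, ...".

Collect each base-dimension exponent across the product:
  M: −(0) + (1) + (1) = 2
  L: −(2) + (-3) + (-1) = -6
  T: −(-1) + (0) + (-2) = -1
So the dimensions are [M² L⁻⁶ T⁻¹].

M: 2, L: -6, T: -1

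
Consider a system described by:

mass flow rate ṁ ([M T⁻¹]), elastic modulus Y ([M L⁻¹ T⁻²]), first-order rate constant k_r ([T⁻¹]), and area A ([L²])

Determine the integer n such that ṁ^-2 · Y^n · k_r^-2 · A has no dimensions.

Balance the M exponent: (1)·n from Y, plus −2·(1) − 2·(0) + (0) = -2 from the rest, must sum to zero.
n − 2 = 0, so n = 2.

2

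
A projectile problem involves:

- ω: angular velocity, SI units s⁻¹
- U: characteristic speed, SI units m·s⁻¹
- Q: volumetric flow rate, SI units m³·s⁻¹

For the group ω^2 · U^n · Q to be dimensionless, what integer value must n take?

-3

Balance the L exponent: (1)·n from U, plus 2·(0) + (3) = 3 from the rest, must sum to zero.
n + 3 = 0, so n = -3.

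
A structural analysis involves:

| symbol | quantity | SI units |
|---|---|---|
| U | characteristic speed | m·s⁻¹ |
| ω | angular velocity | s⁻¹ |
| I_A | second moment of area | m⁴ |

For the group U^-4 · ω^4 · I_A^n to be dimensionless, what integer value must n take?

1

Balance the L exponent: (4)·n from I_A, plus −4·(1) + 4·(0) = -4 from the rest, must sum to zero.
4n − 4 = 0, so n = 1.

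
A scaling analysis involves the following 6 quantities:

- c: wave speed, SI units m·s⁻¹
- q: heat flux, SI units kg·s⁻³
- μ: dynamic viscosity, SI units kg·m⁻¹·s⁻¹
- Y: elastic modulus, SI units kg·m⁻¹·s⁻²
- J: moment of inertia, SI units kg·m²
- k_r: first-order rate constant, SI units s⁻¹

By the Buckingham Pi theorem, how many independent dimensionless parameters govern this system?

There are 6 variables and 3 base dimensions (M, L, T).
The dimension matrix has rank 3.
Independent dimensionless groups: 6 − 3 = 3.

3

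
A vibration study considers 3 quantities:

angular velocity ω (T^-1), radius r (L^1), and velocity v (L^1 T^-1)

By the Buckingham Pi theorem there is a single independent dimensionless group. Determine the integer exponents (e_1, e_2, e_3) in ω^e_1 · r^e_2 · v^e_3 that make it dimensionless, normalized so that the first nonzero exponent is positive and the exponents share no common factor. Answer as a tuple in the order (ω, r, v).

L: e_1·(0) + e_2·(1) + e_3·(1) = 0
T: e_1·(-1) + e_2·(0) + e_3·(-1) = 0
Solving this homogeneous linear system for the smallest-integer solution (first nonzero entry positive) gives (1, 1, -1).

(1, 1, -1)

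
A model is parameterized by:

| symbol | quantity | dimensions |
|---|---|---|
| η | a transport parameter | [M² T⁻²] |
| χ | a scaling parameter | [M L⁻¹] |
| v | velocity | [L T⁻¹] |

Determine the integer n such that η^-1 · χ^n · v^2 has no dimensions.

Balance the M exponent: (1)·n from χ, plus −(2) + 2·(0) = -2 from the rest, must sum to zero.
n − 2 = 0, so n = 2.

2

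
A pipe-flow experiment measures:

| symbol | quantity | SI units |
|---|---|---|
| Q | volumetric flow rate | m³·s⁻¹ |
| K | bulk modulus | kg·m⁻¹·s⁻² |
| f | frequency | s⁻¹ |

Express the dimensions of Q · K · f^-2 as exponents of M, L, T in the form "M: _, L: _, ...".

M: 1, L: 2, T: -1

Collect each base-dimension exponent across the product:
  M: (0) + (1) − 2·(0) = 1
  L: (3) + (-1) − 2·(0) = 2
  T: (-1) + (-2) − 2·(-1) = -1
So the dimensions are [M L² T⁻¹].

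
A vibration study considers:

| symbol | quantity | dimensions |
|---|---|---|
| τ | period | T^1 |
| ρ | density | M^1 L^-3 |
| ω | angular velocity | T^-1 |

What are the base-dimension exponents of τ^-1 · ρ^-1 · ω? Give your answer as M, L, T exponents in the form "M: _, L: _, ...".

M: -1, L: 3, T: -2

Collect each base-dimension exponent across the product:
  M: −(0) − (1) + (0) = -1
  L: −(0) − (-3) + (0) = 3
  T: −(1) − (0) + (-1) = -2
So the dimensions are [M⁻¹ L³ T⁻²].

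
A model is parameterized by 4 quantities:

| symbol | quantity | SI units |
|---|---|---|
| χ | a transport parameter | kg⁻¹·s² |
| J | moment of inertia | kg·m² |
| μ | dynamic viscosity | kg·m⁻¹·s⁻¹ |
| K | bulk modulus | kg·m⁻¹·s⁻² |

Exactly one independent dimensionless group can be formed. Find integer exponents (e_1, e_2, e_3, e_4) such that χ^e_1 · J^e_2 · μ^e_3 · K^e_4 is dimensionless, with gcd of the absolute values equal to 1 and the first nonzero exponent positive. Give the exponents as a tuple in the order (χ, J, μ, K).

(3, 1, -2, 4)

M: e_1·(-1) + e_2·(1) + e_3·(1) + e_4·(1) = 0
L: e_1·(0) + e_2·(2) + e_3·(-1) + e_4·(-1) = 0
T: e_1·(2) + e_2·(0) + e_3·(-1) + e_4·(-2) = 0
Solving this homogeneous linear system for the smallest-integer solution (first nonzero entry positive) gives (3, 1, -2, 4).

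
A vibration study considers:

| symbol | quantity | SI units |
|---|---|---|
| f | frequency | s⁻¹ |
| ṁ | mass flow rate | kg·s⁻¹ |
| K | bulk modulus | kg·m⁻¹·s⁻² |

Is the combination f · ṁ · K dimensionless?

Sum the exponent of each base dimension across the product:
  M: [f]_M + [ṁ]_M + [K]_M = (0) + (1) + (1) = 2
  L: [f]_L + [ṁ]_L + [K]_L = (0) + (0) + (-1) = -1
  T: [f]_T + [ṁ]_T + [K]_T = (-1) + (-1) + (-2) = -4
Net dimensions [M² L⁻¹ T⁻⁴] ≠ [1] — not dimensionless.

no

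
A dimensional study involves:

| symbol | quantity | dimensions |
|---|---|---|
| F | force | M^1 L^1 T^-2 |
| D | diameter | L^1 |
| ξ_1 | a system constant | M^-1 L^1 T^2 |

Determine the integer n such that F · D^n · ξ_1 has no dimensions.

-2

Balance the L exponent: (1)·n from D, plus (1) + (1) = 2 from the rest, must sum to zero.
n + 2 = 0, so n = -2.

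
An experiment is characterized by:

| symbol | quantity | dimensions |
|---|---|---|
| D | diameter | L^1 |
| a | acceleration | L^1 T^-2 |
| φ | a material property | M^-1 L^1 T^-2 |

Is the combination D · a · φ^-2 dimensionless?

no

Sum the exponent of each base dimension across the product:
  M: [D]_M + [a]_M − 2·[φ]_M = (0) + (0) − 2·(-1) = 2
  L: [D]_L + [a]_L − 2·[φ]_L = (1) + (1) − 2·(1) = 0
  T: [D]_T + [a]_T − 2·[φ]_T = (0) + (-2) − 2·(-2) = 2
Net dimensions [M² T²] ≠ [1] — not dimensionless.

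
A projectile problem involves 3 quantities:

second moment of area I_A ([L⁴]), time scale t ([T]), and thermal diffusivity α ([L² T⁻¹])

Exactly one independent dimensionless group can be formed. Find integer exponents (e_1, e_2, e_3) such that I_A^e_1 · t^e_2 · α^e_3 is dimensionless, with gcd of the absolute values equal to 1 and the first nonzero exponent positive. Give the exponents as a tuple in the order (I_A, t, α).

(1, -2, -2)

L: e_1·(4) + e_2·(0) + e_3·(2) = 0
T: e_1·(0) + e_2·(1) + e_3·(-1) = 0
Solving this homogeneous linear system for the smallest-integer solution (first nonzero entry positive) gives (1, -2, -2).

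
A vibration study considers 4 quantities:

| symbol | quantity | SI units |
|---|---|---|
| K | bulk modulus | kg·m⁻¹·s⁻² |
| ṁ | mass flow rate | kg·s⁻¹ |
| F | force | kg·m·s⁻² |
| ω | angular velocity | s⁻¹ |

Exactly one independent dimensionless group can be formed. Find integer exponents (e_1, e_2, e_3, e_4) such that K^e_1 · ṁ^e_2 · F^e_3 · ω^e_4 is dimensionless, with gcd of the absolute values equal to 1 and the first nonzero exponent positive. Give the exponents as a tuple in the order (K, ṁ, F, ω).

M: e_1·(1) + e_2·(1) + e_3·(1) + e_4·(0) = 0
L: e_1·(-1) + e_2·(0) + e_3·(1) + e_4·(0) = 0
T: e_1·(-2) + e_2·(-1) + e_3·(-2) + e_4·(-1) = 0
Solving this homogeneous linear system for the smallest-integer solution (first nonzero entry positive) gives (1, -2, 1, -2).

(1, -2, 1, -2)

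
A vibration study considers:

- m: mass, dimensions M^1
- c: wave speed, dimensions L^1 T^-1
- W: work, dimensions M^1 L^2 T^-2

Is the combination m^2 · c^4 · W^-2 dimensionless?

yes

Sum the exponent of each base dimension across the product:
  M: 2·[m]_M + 4·[c]_M − 2·[W]_M = 2·(1) + 4·(0) − 2·(1) = 0
  L: 2·[m]_L + 4·[c]_L − 2·[W]_L = 2·(0) + 4·(1) − 2·(2) = 0
  T: 2·[m]_T + 4·[c]_T − 2·[W]_T = 2·(0) + 4·(-1) − 2·(-2) = 0
All base exponents vanish — dimensionless.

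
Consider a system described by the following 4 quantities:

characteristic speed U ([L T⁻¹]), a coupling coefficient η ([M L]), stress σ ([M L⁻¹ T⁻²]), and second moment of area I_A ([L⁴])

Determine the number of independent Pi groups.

1

There are 4 variables and 3 base dimensions (M, L, T).
The dimension matrix has rank 3.
Independent dimensionless groups: 4 − 3 = 1.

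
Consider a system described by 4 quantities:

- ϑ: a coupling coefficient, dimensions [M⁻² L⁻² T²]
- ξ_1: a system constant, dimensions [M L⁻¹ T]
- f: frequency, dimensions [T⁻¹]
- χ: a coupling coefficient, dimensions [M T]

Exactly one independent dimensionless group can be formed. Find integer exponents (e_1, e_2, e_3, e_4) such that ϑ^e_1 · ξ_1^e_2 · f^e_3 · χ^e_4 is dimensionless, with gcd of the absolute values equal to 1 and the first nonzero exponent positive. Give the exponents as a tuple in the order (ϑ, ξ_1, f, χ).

M: e_1·(-2) + e_2·(1) + e_3·(0) + e_4·(1) = 0
L: e_1·(-2) + e_2·(-1) + e_3·(0) + e_4·(0) = 0
T: e_1·(2) + e_2·(1) + e_3·(-1) + e_4·(1) = 0
Solving this homogeneous linear system for the smallest-integer solution (first nonzero entry positive) gives (1, -2, 4, 4).

(1, -2, 4, 4)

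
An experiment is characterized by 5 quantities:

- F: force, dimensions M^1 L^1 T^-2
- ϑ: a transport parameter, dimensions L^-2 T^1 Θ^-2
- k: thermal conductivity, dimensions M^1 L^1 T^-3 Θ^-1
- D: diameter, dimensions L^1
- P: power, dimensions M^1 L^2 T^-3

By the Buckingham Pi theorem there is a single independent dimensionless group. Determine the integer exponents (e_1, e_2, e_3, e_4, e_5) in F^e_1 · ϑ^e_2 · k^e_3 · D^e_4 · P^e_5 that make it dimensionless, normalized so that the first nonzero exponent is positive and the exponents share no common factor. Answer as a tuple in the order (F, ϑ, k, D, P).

(1, -1, 2, 1, -3)

M: e_1·(1) + e_2·(0) + e_3·(1) + e_4·(0) + e_5·(1) = 0
L: e_1·(1) + e_2·(-2) + e_3·(1) + e_4·(1) + e_5·(2) = 0
T: e_1·(-2) + e_2·(1) + e_3·(-3) + e_4·(0) + e_5·(-3) = 0
Θ: e_1·(0) + e_2·(-2) + e_3·(-1) + e_4·(0) + e_5·(0) = 0
Solving this homogeneous linear system for the smallest-integer solution (first nonzero entry positive) gives (1, -1, 2, 1, -3).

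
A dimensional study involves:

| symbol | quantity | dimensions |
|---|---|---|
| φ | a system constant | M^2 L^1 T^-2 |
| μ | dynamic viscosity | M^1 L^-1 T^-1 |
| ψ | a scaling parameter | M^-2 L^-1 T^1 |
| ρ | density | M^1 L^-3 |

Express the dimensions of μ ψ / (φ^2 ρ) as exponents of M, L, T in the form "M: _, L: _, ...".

M: -6, L: -1, T: 4

Collect each base-dimension exponent across the product:
  M: −2·(2) + (1) + (-2) − (1) = -6
  L: −2·(1) + (-1) + (-1) − (-3) = -1
  T: −2·(-2) + (-1) + (1) − (0) = 4
So the dimensions are [M⁻⁶ L⁻¹ T⁴].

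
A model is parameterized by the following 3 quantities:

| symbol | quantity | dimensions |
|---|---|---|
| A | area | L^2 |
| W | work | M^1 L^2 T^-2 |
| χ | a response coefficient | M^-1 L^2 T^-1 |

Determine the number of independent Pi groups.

0

There are 3 variables and 3 base dimensions (M, L, T).
The dimension matrix has rank 3.
Independent dimensionless groups: 3 − 3 = 0.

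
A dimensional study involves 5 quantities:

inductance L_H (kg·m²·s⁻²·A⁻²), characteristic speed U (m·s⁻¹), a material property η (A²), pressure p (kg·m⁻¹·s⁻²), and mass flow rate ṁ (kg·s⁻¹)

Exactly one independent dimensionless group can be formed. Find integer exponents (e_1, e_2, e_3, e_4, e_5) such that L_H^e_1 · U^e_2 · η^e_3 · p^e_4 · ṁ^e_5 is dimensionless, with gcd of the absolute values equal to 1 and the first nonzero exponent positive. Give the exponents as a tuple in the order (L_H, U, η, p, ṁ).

(2, -3, 2, 1, -3)

M: e_1·(1) + e_2·(0) + e_3·(0) + e_4·(1) + e_5·(1) = 0
L: e_1·(2) + e_2·(1) + e_3·(0) + e_4·(-1) + e_5·(0) = 0
T: e_1·(-2) + e_2·(-1) + e_3·(0) + e_4·(-2) + e_5·(-1) = 0
I: e_1·(-2) + e_2·(0) + e_3·(2) + e_4·(0) + e_5·(0) = 0
Solving this homogeneous linear system for the smallest-integer solution (first nonzero entry positive) gives (2, -3, 2, 1, -3).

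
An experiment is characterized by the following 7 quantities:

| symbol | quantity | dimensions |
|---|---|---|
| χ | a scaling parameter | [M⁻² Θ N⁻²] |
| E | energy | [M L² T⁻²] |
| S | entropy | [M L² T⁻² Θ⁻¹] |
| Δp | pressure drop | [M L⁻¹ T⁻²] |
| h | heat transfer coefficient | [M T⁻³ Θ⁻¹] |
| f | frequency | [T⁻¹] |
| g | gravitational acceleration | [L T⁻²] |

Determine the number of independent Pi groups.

2

There are 7 variables and 5 base dimensions (M, L, T, Θ, N).
The dimension matrix has rank 5.
Independent dimensionless groups: 7 − 5 = 2.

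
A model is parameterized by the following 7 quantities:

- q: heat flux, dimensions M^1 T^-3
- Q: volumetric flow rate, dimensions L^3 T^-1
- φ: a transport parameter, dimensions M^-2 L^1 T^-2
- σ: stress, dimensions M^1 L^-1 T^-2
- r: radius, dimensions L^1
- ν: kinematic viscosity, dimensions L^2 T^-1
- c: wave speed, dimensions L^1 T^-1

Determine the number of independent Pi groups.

There are 7 variables and 3 base dimensions (M, L, T).
The dimension matrix has rank 3.
Independent dimensionless groups: 7 − 3 = 4.

4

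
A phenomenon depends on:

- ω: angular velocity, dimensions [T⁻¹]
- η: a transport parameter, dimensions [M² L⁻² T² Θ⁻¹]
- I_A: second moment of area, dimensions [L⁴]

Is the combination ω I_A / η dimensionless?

no

Sum the exponent of each base dimension across the product:
  M: [ω]_M − [η]_M + [I_A]_M = (0) − (2) + (0) = -2
  L: [ω]_L − [η]_L + [I_A]_L = (0) − (-2) + (4) = 6
  T: [ω]_T − [η]_T + [I_A]_T = (-1) − (2) + (0) = -3
  Θ: [ω]_Θ − [η]_Θ + [I_A]_Θ = (0) − (-1) + (0) = 1
Net dimensions [M⁻² L⁶ T⁻³ Θ] ≠ [1] — not dimensionless.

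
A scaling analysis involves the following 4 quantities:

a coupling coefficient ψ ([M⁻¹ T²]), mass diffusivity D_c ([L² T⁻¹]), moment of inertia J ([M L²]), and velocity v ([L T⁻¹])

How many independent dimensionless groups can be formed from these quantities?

There are 4 variables and 3 base dimensions (M, L, T).
The dimension matrix has rank 3.
Independent dimensionless groups: 4 − 3 = 1.

1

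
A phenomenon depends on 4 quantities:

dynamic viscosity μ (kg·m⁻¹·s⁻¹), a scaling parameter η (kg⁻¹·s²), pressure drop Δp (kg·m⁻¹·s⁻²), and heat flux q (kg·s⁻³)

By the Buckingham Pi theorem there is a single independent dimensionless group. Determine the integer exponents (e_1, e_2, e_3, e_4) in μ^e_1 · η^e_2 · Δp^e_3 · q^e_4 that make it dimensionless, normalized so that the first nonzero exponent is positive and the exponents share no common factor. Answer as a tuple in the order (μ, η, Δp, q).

(1, 1, -1, 1)

M: e_1·(1) + e_2·(-1) + e_3·(1) + e_4·(1) = 0
L: e_1·(-1) + e_2·(0) + e_3·(-1) + e_4·(0) = 0
T: e_1·(-1) + e_2·(2) + e_3·(-2) + e_4·(-3) = 0
Solving this homogeneous linear system for the smallest-integer solution (first nonzero entry positive) gives (1, 1, -1, 1).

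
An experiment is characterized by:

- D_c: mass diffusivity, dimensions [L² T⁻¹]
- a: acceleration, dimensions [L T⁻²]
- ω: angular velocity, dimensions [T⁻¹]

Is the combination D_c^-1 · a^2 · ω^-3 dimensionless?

yes

Sum the exponent of each base dimension across the product:
  M: −[D_c]_M + 2·[a]_M − 3·[ω]_M = −(0) + 2·(0) − 3·(0) = 0
  L: −[D_c]_L + 2·[a]_L − 3·[ω]_L = −(2) + 2·(1) − 3·(0) = 0
  T: −[D_c]_T + 2·[a]_T − 3·[ω]_T = −(-1) + 2·(-2) − 3·(-1) = 0
  N: −[D_c]_N + 2·[a]_N − 3·[ω]_N = −(0) + 2·(0) − 3·(0) = 0
All base exponents vanish — dimensionless.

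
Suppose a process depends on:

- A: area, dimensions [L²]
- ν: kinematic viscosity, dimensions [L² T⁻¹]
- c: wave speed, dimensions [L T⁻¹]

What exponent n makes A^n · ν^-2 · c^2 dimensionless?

1

Balance the L exponent: (2)·n from A, plus −2·(2) + 2·(1) = -2 from the rest, must sum to zero.
2n − 2 = 0, so n = 1.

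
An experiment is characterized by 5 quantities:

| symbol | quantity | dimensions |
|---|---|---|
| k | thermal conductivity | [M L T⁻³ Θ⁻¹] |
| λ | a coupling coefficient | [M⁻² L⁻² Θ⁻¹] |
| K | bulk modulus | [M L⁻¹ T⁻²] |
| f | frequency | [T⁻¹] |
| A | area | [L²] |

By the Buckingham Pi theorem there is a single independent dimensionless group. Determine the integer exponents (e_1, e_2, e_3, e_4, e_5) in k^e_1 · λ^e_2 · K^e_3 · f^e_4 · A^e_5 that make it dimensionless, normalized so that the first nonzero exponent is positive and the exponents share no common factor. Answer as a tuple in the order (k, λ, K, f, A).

M: e_1·(1) + e_2·(-2) + e_3·(1) + e_4·(0) + e_5·(0) = 0
L: e_1·(1) + e_2·(-2) + e_3·(-1) + e_4·(0) + e_5·(2) = 0
T: e_1·(-3) + e_2·(0) + e_3·(-2) + e_4·(-1) + e_5·(0) = 0
Θ: e_1·(-1) + e_2·(-1) + e_3·(0) + e_4·(0) + e_5·(0) = 0
Solving this homogeneous linear system for the smallest-integer solution (first nonzero entry positive) gives (1, -1, -3, 3, -3).

(1, -1, -3, 3, -3)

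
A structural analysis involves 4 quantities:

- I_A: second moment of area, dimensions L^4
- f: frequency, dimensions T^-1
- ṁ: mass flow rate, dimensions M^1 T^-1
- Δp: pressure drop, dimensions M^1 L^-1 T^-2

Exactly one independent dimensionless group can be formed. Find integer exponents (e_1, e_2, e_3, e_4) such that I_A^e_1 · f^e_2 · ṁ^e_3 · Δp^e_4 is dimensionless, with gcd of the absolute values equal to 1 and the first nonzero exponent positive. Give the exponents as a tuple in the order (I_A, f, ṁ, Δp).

M: e_1·(0) + e_2·(0) + e_3·(1) + e_4·(1) = 0
L: e_1·(4) + e_2·(0) + e_3·(0) + e_4·(-1) = 0
T: e_1·(0) + e_2·(-1) + e_3·(-1) + e_4·(-2) = 0
Solving this homogeneous linear system for the smallest-integer solution (first nonzero entry positive) gives (1, -4, -4, 4).

(1, -4, -4, 4)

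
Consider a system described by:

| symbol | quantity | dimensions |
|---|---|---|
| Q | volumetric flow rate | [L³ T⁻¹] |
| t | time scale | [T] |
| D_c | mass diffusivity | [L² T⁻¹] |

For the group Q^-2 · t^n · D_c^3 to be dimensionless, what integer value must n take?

1

Balance the T exponent: (1)·n from t, plus −2·(-1) + 3·(-1) = -1 from the rest, must sum to zero.
n − 1 = 0, so n = 1.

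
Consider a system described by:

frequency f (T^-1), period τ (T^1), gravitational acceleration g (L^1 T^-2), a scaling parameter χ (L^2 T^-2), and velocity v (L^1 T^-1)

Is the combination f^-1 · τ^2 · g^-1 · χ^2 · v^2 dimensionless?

no

Sum the exponent of each base dimension across the product:
  L: −[f]_L + 2·[τ]_L − [g]_L + 2·[χ]_L + 2·[v]_L = −(0) + 2·(0) − (1) + 2·(2) + 2·(1) = 5
  T: −[f]_T + 2·[τ]_T − [g]_T + 2·[χ]_T + 2·[v]_T = −(-1) + 2·(1) − (-2) + 2·(-2) + 2·(-1) = -1
Net dimensions [L⁵ T⁻¹] ≠ [1] — not dimensionless.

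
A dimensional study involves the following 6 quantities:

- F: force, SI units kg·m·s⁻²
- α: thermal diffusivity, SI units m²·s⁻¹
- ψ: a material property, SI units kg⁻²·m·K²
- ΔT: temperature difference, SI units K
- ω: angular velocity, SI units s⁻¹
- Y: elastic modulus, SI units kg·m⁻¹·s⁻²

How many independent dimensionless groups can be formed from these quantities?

2

There are 6 variables and 4 base dimensions (M, L, T, Θ).
The dimension matrix has rank 4.
Independent dimensionless groups: 6 − 4 = 2.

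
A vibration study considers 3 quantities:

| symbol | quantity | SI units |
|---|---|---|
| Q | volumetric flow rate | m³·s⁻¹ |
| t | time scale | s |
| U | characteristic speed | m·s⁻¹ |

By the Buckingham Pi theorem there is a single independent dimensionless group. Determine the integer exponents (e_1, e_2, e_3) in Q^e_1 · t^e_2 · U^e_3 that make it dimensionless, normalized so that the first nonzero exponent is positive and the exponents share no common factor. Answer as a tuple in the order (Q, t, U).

L: e_1·(3) + e_2·(0) + e_3·(1) = 0
T: e_1·(-1) + e_2·(1) + e_3·(-1) = 0
Solving this homogeneous linear system for the smallest-integer solution (first nonzero entry positive) gives (1, -2, -3).

(1, -2, -3)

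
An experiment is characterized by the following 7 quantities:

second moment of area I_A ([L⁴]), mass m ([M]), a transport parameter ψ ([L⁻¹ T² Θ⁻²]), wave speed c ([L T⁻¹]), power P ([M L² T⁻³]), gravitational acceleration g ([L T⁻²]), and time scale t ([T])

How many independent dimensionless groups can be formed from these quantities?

There are 7 variables and 4 base dimensions (M, L, T, Θ).
The dimension matrix has rank 4.
Independent dimensionless groups: 7 − 4 = 3.

3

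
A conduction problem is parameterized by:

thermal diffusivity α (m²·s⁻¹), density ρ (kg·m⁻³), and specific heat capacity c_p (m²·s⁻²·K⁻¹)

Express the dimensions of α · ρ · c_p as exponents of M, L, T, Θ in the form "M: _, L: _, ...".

Collect each base-dimension exponent across the product:
  M: (0) + (1) + (0) = 1
  L: (2) + (-3) + (2) = 1
  T: (-1) + (0) + (-2) = -3
  Θ: (0) + (0) + (-1) = -1
So the dimensions are [M L T⁻³ Θ⁻¹].

M: 1, L: 1, T: -3, Θ: -1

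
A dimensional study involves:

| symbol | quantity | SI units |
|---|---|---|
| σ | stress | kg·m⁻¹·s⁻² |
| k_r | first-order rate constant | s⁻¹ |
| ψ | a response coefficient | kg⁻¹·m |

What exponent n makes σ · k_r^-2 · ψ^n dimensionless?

1

Balance the M exponent: (-1)·n from ψ, plus (1) − 2·(0) = 1 from the rest, must sum to zero.
−n + 1 = 0, so n = 1.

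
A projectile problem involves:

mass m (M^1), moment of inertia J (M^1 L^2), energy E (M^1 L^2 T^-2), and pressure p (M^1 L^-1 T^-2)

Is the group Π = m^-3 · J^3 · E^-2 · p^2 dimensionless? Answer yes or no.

Sum the exponent of each base dimension across the product:
  M: −3·[m]_M + 3·[J]_M − 2·[E]_M + 2·[p]_M = −3·(1) + 3·(1) − 2·(1) + 2·(1) = 0
  L: −3·[m]_L + 3·[J]_L − 2·[E]_L + 2·[p]_L = −3·(0) + 3·(2) − 2·(2) + 2·(-1) = 0
  T: −3·[m]_T + 3·[J]_T − 2·[E]_T + 2·[p]_T = −3·(0) + 3·(0) − 2·(-2) + 2·(-2) = 0
All base exponents vanish — dimensionless.

yes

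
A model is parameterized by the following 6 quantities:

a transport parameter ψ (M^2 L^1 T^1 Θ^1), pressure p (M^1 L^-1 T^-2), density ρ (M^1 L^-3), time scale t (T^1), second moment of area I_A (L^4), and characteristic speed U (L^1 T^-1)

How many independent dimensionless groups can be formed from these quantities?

2

There are 6 variables and 4 base dimensions (M, L, T, Θ).
The dimension matrix has rank 4.
Independent dimensionless groups: 6 − 4 = 2.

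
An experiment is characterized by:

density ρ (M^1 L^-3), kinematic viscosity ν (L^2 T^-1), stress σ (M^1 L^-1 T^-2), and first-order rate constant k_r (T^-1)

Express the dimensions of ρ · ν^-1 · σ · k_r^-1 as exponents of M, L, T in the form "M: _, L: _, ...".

M: 2, L: -6, T: 0

Collect each base-dimension exponent across the product:
  M: (1) − (0) + (1) − (0) = 2
  L: (-3) − (2) + (-1) − (0) = -6
  T: (0) − (-1) + (-2) − (-1) = 0
So the dimensions are [M² L⁻⁶].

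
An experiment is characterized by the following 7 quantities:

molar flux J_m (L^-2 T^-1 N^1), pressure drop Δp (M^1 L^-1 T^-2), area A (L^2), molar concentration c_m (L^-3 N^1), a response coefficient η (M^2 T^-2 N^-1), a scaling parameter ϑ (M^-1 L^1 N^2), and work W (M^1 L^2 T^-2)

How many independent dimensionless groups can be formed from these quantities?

3

There are 7 variables and 4 base dimensions (M, L, T, N).
The dimension matrix has rank 4.
Independent dimensionless groups: 7 − 4 = 3.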